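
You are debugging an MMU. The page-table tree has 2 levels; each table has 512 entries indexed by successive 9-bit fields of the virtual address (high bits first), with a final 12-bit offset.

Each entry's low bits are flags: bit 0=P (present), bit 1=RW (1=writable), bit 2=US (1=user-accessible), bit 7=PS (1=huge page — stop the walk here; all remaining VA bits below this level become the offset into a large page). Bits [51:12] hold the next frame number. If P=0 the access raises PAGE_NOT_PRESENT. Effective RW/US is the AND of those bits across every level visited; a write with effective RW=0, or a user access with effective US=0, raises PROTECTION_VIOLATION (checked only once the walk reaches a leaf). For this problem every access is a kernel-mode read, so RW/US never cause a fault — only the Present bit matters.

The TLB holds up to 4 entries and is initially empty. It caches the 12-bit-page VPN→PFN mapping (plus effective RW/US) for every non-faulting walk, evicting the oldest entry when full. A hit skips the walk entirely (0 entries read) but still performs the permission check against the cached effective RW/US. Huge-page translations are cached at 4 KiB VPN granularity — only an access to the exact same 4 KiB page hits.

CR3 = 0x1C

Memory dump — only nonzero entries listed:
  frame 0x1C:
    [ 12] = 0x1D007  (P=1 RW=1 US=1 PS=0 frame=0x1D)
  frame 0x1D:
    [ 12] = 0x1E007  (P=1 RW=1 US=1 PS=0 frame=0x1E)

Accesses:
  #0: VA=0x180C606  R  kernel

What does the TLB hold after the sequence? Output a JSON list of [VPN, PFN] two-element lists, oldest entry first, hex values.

Per-access translation:
#0 VA=0x180C606 (r,kernel):
  [0] read 0x1C idx=12: raw=0x1D007 flags P=1 W=1 U=1 S=0
  [1] read 0x1D idx=12: raw=0x1E007 flags P=1 W=1 U=1 S=0
  ✓ 0x1E606  — 2 lookups

TLB: [["0x180C", "0x1E"]]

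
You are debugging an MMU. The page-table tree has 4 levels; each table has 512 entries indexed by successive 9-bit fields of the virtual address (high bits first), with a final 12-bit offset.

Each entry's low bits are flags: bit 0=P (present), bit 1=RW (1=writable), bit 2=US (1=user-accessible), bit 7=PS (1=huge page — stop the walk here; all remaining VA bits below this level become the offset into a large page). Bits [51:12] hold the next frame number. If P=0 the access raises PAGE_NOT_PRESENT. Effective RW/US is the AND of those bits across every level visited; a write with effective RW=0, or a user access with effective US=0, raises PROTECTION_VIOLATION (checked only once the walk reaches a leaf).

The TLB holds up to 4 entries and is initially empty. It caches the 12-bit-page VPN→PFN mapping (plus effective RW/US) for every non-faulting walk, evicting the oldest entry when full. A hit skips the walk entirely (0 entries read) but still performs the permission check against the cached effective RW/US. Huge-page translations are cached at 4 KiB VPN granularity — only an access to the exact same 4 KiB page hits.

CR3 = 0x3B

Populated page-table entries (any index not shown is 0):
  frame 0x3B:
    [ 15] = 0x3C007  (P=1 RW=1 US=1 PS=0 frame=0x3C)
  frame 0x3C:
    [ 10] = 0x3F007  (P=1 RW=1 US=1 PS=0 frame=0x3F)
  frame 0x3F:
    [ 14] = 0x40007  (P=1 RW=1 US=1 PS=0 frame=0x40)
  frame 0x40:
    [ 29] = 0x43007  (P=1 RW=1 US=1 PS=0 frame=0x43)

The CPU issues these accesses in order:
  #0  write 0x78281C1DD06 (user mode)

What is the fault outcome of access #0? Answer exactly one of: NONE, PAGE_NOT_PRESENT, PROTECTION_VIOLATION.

Walk each access:
#0 VA=0x78281C1DD06 (w,user):
  [0] read 0x3B idx=15: raw=0x3C007 flags P=1 W=1 U=1 S=0
  [1] read 0x3C idx=10: raw=0x3F007 flags P=1 W=1 U=1 S=0
  [2] read 0x3F idx=14: raw=0x40007 flags P=1 W=1 U=1 S=0
  [3] read 0x40 idx=29: raw=0x43007 flags P=1 W=1 U=1 S=0
  ⇒ phys 0x43D06  [4 reads]

Access #0 fault: NONE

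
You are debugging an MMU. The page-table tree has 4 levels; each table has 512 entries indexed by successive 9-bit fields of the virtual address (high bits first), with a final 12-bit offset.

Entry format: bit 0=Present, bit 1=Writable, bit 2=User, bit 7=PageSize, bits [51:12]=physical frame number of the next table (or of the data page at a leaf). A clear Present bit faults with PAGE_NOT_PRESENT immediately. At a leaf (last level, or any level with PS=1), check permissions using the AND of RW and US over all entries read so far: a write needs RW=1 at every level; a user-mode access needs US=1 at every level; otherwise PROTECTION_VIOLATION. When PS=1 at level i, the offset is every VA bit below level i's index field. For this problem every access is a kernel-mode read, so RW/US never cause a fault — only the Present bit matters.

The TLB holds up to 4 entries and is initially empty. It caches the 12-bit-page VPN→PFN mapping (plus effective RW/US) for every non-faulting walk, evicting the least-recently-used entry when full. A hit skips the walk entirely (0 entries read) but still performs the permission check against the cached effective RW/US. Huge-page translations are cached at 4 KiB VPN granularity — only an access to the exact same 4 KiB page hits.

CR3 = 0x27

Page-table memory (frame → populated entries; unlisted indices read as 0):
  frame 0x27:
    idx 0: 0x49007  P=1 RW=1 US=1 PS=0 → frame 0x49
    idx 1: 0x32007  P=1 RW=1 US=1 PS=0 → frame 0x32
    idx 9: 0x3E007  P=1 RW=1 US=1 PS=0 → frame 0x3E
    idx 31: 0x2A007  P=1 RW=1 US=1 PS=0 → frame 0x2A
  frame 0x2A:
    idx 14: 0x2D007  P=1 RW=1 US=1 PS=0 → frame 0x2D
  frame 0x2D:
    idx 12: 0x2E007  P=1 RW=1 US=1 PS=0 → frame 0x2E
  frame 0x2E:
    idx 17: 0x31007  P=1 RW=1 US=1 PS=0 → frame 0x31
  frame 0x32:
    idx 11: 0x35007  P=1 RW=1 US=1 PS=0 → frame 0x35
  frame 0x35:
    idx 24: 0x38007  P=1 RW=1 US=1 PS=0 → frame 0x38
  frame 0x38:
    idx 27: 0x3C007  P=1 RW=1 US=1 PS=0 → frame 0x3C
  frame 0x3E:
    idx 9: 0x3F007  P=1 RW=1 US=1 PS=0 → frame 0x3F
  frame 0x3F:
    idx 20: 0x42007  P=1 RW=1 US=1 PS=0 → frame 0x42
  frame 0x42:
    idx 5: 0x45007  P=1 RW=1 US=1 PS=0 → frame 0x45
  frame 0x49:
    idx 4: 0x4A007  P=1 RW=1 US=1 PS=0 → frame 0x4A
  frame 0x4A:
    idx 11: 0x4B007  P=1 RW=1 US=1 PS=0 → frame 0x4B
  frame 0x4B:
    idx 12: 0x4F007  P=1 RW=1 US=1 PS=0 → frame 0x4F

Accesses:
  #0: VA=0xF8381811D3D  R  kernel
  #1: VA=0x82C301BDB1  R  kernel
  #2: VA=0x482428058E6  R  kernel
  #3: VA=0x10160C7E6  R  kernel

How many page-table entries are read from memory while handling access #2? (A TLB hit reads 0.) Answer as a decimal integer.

Trace:
#0 VA=0xF8381811D3D (r,kernel):
  L0 @0x27[31] → 0x2A007  P=1,RW=1,US=1,PS=0
  L1 @0x2A[14] → 0x2D007  P=1,RW=1,US=1,PS=0
  L2 @0x2D[12] → 0x2E007  P=1,RW=1,US=1,PS=0
  L3 @0x2E[17] → 0x31007  P=1,RW=1,US=1,PS=0
  → PA=0x31D3D  (4 entries read)
#1 VA=0x82C301BDB1 (r,kernel):
  L0 @0x27[1] → 0x32007  P=1,RW=1,US=1,PS=0
  L1 @0x32[11] → 0x35007  P=1,RW=1,US=1,PS=0
  L2 @0x35[24] → 0x38007  P=1,RW=1,US=1,PS=0
  L3 @0x38[27] → 0x3C007  P=1,RW=1,US=1,PS=0
  → PA=0x3CDB1  (4 entries read)
#2 VA=0x482428058E6 (r,kernel):
  L0 @0x27[9] → 0x3E007  P=1,RW=1,US=1,PS=0
  L1 @0x3E[9] → 0x3F007  P=1,RW=1,US=1,PS=0
  L2 @0x3F[20] → 0x42007  P=1,RW=1,US=1,PS=0
  L3 @0x42[5] → 0x45007  P=1,RW=1,US=1,PS=0
  → PA=0x458E6  (4 entries read)
#3 VA=0x10160C7E6 (r,kernel):
  L0 @0x27[0] → 0x49007  P=1,RW=1,US=1,PS=0
  L1 @0x49[4] → 0x4A007  P=1,RW=1,US=1,PS=0
  L2 @0x4A[11] → 0x4B007  P=1,RW=1,US=1,PS=0
  L3 @0x4B[12] → 0x4F007  P=1,RW=1,US=1,PS=0
  → PA=0x4F7E6  (4 entries read)

Entries read for #2: 4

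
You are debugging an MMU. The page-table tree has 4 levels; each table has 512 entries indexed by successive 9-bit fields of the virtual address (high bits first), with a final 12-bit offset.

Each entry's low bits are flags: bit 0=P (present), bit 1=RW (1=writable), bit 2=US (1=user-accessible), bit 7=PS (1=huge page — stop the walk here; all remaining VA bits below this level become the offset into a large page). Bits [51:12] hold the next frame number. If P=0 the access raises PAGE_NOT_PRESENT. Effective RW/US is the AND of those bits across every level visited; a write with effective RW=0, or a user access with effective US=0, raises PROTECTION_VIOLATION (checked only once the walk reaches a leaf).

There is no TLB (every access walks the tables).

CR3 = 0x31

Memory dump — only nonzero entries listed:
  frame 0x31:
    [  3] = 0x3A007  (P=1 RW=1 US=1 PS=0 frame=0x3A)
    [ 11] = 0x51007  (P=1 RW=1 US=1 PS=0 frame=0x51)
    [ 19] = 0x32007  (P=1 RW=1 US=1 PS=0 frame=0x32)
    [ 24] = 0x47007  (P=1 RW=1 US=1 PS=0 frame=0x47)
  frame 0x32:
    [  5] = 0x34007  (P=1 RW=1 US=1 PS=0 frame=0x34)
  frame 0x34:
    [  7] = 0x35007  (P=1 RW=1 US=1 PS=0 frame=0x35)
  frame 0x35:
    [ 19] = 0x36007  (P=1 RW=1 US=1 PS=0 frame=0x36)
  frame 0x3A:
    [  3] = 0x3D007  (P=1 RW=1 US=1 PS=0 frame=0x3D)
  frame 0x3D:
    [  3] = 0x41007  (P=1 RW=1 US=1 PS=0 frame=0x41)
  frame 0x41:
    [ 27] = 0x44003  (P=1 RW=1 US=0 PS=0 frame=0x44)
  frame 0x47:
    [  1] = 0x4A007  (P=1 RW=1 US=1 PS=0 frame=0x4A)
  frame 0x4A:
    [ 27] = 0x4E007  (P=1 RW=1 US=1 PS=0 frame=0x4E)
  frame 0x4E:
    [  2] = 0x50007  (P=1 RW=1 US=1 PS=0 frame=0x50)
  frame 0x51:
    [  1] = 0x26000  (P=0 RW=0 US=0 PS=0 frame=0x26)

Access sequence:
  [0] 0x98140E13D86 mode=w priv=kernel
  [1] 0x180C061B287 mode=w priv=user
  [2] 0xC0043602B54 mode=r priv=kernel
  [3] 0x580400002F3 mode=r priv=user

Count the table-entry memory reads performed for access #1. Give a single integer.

Trace:
#0 VA=0x98140E13D86 (w,kernel):
  [0] read 0x31 idx=19: raw=0x32007 flags P=1 W=1 U=1 S=0
  [1] read 0x32 idx=5: raw=0x34007 flags P=1 W=1 U=1 S=0
  [2] read 0x34 idx=7: raw=0x35007 flags P=1 W=1 U=1 S=0
  [3] read 0x35 idx=19: raw=0x36007 flags P=1 W=1 U=1 S=0
  ⇒ phys 0x36D86  [4 reads]
#1 VA=0x180C061B287 (w,user):
  [0] read 0x31 idx=3: raw=0x3A007 flags P=1 W=1 U=1 S=0
  [1] read 0x3A idx=3: raw=0x3D007 flags P=1 W=1 U=1 S=0
  [2] read 0x3D idx=3: raw=0x41007 flags P=1 W=1 U=1 S=0
  [3] read 0x41 idx=27: raw=0x44003 flags P=1 W=1 U=0 S=0
  ⇒ fault: PROTECTION_VIOLATION  — 4 lookups
#2 VA=0xC0043602B54 (r,kernel):
  [0] read 0x31 idx=24: raw=0x47007 flags P=1 W=1 U=1 S=0
  [1] read 0x47 idx=1: raw=0x4A007 flags P=1 W=1 U=1 S=0
  [2] read 0x4A idx=27: raw=0x4E007 flags P=1 W=1 U=1 S=0
  [3] read 0x4E idx=2: raw=0x50007 flags P=1 W=1 U=1 S=0
  ⇒ phys 0x50B54  [4 reads]
#3 VA=0x580400002F3 (r,user):
  [0] read 0x31 idx=11: raw=0x51007 flags P=1 W=1 U=1 S=0
  [1] read 0x51 idx=1: raw=0x26000 flags P=0 W=0 U=0 S=0
  ⇒ fault: PAGE_NOT_PRESENT  — 2 lookups

Entries read for #1: 4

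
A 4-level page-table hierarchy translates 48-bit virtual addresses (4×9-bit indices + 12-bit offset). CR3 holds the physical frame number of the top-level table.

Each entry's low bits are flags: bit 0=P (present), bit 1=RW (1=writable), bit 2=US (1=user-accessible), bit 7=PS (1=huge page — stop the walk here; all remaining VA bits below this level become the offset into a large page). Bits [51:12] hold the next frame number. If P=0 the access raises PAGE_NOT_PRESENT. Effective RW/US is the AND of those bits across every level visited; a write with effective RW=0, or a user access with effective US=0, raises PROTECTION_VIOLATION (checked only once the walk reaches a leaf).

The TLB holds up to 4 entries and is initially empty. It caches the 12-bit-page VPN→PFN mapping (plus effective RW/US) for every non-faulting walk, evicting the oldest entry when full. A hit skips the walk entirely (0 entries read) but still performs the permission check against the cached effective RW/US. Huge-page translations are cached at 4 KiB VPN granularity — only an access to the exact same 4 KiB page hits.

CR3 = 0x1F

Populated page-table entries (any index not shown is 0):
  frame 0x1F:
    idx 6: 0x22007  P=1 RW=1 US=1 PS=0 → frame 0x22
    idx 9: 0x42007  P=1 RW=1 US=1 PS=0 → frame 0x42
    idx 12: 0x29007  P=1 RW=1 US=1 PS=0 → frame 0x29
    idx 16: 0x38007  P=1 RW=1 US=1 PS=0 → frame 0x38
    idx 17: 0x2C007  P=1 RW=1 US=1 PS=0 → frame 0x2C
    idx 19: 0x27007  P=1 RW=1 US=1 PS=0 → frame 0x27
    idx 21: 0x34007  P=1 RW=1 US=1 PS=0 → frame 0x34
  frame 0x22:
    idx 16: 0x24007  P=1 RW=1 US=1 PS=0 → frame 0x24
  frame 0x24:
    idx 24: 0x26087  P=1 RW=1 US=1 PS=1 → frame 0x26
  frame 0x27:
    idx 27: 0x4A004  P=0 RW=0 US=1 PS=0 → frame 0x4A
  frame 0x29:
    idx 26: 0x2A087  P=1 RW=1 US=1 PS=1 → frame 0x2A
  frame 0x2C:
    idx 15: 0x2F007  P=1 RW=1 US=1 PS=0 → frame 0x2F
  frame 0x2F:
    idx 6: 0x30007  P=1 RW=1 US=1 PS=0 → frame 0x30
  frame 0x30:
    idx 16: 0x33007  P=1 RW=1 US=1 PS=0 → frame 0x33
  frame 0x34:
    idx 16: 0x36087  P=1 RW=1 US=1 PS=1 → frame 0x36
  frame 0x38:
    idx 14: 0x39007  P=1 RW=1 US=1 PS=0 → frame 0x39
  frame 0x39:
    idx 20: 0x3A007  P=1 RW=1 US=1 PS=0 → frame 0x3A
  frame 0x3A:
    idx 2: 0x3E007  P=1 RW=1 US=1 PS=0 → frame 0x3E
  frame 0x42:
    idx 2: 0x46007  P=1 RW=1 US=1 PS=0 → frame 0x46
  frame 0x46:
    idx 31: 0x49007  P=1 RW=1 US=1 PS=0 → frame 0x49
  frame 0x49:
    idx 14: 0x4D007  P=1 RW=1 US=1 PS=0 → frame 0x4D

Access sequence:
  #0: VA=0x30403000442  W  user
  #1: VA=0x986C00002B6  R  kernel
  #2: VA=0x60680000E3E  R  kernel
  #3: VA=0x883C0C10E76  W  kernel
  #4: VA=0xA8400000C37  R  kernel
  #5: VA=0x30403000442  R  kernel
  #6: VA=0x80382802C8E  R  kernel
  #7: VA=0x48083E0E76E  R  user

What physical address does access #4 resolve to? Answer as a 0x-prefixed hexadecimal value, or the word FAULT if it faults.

Per-access translation:
#0 VA=0x30403000442 (w,user):
  [0] read 0x1F idx=6: raw=0x22007 flags P=1 W=1 U=1 S=0
  [1] read 0x22 idx=16: raw=0x24007 flags P=1 W=1 U=1 S=0
  [2] read 0x24 idx=24: raw=0x26087 flags P=1 W=1 U=1 S=1
  ⇒ phys 0x26442 (huge @L2)  [3 reads]
#1 VA=0x986C00002B6 (r,kernel):
  [0] read 0x1F idx=19: raw=0x27007 flags P=1 W=1 U=1 S=0
  [1] read 0x27 idx=27: raw=0x4A004 flags P=0 W=0 U=1 S=0
  ✗ PAGE_NOT_PRESENT  [2 reads]
#2 VA=0x60680000E3E (r,kernel):
  [0] read 0x1F idx=12: raw=0x29007 flags P=1 W=1 U=1 S=0
  [1] read 0x29 idx=26: raw=0x2A087 flags P=1 W=1 U=1 S=1
  ⇒ phys 0x2AE3E (huge @L1)  [2 reads]
#3 VA=0x883C0C10E76 (w,kernel):
  [0] read 0x1F idx=17: raw=0x2C007 flags P=1 W=1 U=1 S=0
  [1] read 0x2C idx=15: raw=0x2F007 flags P=1 W=1 U=1 S=0
  [2] read 0x2F idx=6: raw=0x30007 flags P=1 W=1 U=1 S=0
  [3] read 0x30 idx=16: raw=0x33007 flags P=1 W=1 U=1 S=0
  ⇒ phys 0x33E76  [4 reads]
#4 VA=0xA8400000C37 (r,kernel):
  [0] read 0x1F idx=21: raw=0x34007 flags P=1 W=1 U=1 S=0
  [1] read 0x34 idx=16: raw=0x36087 flags P=1 W=1 U=1 S=1
  ⇒ phys 0x36C37 (huge @L1)  [2 reads]
#5 VA=0x30403000442 (r,kernel):
  TLB hit vpn=0x30403000 → PA=0x26442
#6 VA=0x80382802C8E (r,kernel):
  [0] read 0x1F idx=16: raw=0x38007 flags P=1 W=1 U=1 S=0
  [1] read 0x38 idx=14: raw=0x39007 flags P=1 W=1 U=1 S=0
  [2] read 0x39 idx=20: raw=0x3A007 flags P=1 W=1 U=1 S=0
  [3] read 0x3A idx=2: raw=0x3E007 flags P=1 W=1 U=1 S=0
  ⇒ phys 0x3EC8E  [4 reads]
#7 VA=0x48083E0E76E (r,user):
  [0] read 0x1F idx=9: raw=0x42007 flags P=1 W=1 U=1 S=0
  [1] read 0x42 idx=2: raw=0x46007 flags P=1 W=1 U=1 S=0
  [2] read 0x46 idx=31: raw=0x49007 flags P=1 W=1 U=1 S=0
  [3] read 0x49 idx=14: raw=0x4D007 flags P=1 W=1 U=1 S=0
  ⇒ phys 0x4D76E  [4 reads]

Access #4 PA: 0x36C37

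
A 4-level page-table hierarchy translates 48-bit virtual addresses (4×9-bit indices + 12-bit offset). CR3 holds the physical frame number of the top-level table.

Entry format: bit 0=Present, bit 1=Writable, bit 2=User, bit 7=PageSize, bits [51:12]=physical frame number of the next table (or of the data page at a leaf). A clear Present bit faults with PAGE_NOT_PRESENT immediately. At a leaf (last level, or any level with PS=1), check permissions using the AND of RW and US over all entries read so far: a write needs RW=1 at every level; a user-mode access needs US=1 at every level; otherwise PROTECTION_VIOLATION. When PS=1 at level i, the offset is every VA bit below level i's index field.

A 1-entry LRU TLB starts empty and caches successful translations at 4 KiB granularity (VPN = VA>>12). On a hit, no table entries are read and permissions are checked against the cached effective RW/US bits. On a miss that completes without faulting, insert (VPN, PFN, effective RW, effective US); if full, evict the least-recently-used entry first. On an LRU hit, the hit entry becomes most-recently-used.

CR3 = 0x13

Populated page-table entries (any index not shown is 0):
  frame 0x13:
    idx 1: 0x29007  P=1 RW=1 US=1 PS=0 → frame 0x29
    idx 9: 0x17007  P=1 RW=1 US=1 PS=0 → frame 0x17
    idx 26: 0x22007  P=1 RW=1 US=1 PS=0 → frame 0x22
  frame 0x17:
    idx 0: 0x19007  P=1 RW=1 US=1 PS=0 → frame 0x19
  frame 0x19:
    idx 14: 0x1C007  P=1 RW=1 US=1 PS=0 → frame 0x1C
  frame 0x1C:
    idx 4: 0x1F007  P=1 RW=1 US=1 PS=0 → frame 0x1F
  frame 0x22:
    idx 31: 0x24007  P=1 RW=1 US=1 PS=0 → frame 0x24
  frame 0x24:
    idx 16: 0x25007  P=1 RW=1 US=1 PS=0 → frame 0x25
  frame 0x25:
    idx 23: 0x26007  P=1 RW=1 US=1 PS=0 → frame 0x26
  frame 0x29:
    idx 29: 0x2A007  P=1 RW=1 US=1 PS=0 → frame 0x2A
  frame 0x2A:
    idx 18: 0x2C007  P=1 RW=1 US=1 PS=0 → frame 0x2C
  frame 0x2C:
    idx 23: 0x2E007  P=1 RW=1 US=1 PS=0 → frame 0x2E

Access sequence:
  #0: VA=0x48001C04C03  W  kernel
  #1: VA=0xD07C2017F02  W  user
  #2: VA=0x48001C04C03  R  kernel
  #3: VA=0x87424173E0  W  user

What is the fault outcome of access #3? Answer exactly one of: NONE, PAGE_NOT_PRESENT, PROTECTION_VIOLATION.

Per-access translation:
#0 VA=0x48001C04C03 (w,kernel):
  L0 @0x13[9] → 0x17007  P=1,RW=1,US=1,PS=0
  L1 @0x17[0] → 0x19007  P=1,RW=1,US=1,PS=0
  L2 @0x19[14] → 0x1C007  P=1,RW=1,US=1,PS=0
  L3 @0x1C[4] → 0x1F007  P=1,RW=1,US=1,PS=0
  ⇒ phys 0x1FC03  [4 reads]
#1 VA=0xD07C2017F02 (w,user):
  L0 @0x13[26] → 0x22007  P=1,RW=1,US=1,PS=0
  L1 @0x22[31] → 0x24007  P=1,RW=1,US=1,PS=0
  L2 @0x24[16] → 0x25007  P=1,RW=1,US=1,PS=0
  L3 @0x25[23] → 0x26007  P=1,RW=1,US=1,PS=0
  ⇒ phys 0x26F02  [4 reads]
#2 VA=0x48001C04C03 (r,kernel):
  L0 @0x13[9] → 0x17007  P=1,RW=1,US=1,PS=0
  L1 @0x17[0] → 0x19007  P=1,RW=1,US=1,PS=0
  L2 @0x19[14] → 0x1C007  P=1,RW=1,US=1,PS=0
  L3 @0x1C[4] → 0x1F007  P=1,RW=1,US=1,PS=0
  ⇒ phys 0x1FC03  [4 reads]
#3 VA=0x87424173E0 (w,user):
  L0 @0x13[1] → 0x29007  P=1,RW=1,US=1,PS=0
  L1 @0x29[29] → 0x2A007  P=1,RW=1,US=1,PS=0
  L2 @0x2A[18] → 0x2C007  P=1,RW=1,US=1,PS=0
  L3 @0x2C[23] → 0x2E007  P=1,RW=1,US=1,PS=0
  ⇒ phys 0x2E3E0  [4 reads]

Access #3 fault: NONE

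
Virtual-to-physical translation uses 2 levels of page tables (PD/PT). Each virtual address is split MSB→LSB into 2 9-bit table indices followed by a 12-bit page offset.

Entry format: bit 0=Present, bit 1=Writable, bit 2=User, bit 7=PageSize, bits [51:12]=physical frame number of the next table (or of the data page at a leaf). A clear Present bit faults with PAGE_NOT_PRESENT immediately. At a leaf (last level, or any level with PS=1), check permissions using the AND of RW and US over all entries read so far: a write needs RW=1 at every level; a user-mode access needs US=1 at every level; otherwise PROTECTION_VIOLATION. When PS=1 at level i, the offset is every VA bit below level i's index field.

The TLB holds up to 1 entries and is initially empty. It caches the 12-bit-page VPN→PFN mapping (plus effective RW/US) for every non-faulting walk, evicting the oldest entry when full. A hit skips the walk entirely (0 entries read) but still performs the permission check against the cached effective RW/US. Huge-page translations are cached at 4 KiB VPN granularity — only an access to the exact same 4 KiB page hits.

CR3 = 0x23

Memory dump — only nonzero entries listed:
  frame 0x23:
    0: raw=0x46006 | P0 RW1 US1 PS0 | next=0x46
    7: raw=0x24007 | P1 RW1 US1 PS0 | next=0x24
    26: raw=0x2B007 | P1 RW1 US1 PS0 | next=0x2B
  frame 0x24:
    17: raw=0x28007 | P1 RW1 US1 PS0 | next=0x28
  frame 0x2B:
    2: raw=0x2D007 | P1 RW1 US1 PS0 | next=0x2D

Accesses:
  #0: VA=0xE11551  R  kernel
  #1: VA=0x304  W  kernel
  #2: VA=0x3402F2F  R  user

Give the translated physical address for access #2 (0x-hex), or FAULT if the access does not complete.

Per-access translation:
#0 VA=0xE11551 (r,kernel):
  [0] read 0x23 idx=7: raw=0x24007 flags P=1 W=1 U=1 S=0
  [1] read 0x24 idx=17: raw=0x28007 flags P=1 W=1 U=1 S=0
  → PA=0x28551  (2 entries read)
#1 VA=0x304 (w,kernel):
  [0] read 0x23 idx=0: raw=0x46006 flags P=0 W=1 U=1 S=0
  ⇒ fault: PAGE_NOT_PRESENT  — 1 lookups
#2 VA=0x3402F2F (r,user):
  [0] read 0x23 idx=26: raw=0x2B007 flags P=1 W=1 U=1 S=0
  [1] read 0x2B idx=2: raw=0x2D007 flags P=1 W=1 U=1 S=0
  → PA=0x2DF2F  (2 entries read)

Access #2 PA: 0x2DF2F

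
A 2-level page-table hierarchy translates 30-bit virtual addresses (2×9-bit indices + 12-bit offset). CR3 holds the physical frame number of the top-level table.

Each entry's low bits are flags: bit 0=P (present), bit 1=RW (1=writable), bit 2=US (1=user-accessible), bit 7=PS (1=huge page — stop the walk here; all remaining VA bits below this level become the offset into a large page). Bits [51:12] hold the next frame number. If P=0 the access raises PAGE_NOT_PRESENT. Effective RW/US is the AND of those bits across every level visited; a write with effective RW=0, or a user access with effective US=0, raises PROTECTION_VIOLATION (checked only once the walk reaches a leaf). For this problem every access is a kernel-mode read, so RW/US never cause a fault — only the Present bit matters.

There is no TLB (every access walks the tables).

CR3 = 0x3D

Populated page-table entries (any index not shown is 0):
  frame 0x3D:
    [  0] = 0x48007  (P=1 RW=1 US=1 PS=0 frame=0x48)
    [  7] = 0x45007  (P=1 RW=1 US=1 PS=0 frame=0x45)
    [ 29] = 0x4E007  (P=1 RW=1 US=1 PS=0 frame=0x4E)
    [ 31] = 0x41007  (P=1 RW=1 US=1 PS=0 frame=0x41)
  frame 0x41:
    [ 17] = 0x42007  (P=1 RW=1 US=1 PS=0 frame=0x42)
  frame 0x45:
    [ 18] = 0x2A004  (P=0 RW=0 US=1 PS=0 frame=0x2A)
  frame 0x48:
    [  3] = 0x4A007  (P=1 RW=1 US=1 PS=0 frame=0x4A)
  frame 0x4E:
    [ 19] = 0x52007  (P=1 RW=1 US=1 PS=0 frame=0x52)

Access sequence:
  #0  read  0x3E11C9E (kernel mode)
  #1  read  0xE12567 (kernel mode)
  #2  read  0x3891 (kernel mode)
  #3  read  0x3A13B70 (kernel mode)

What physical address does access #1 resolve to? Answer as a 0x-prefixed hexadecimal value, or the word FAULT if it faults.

Trace:
#0 VA=0x3E11C9E (r,kernel):
  L0 @0x3D[31] → 0x41007  P=1,RW=1,US=1,PS=0
  L1 @0x41[17] → 0x42007  P=1,RW=1,US=1,PS=0
  ⇒ phys 0x42C9E  [2 reads]
#1 VA=0xE12567 (r,kernel):
  L0 @0x3D[7] → 0x45007  P=1,RW=1,US=1,PS=0
  L1 @0x45[18] → 0x2A004  P=0,RW=0,US=1,PS=0
  ⇒ fault: PAGE_NOT_PRESENT  — 2 lookups
#2 VA=0x3891 (r,kernel):
  L0 @0x3D[0] → 0x48007  P=1,RW=1,US=1,PS=0
  L1 @0x48[3] → 0x4A007  P=1,RW=1,US=1,PS=0
  ⇒ phys 0x4A891  [2 reads]
#3 VA=0x3A13B70 (r,kernel):
  L0 @0x3D[29] → 0x4E007  P=1,RW=1,US=1,PS=0
  L1 @0x4E[19] → 0x52007  P=1,RW=1,US=1,PS=0
  ⇒ phys 0x52B70  [2 reads]

Access #1 PA: FAULT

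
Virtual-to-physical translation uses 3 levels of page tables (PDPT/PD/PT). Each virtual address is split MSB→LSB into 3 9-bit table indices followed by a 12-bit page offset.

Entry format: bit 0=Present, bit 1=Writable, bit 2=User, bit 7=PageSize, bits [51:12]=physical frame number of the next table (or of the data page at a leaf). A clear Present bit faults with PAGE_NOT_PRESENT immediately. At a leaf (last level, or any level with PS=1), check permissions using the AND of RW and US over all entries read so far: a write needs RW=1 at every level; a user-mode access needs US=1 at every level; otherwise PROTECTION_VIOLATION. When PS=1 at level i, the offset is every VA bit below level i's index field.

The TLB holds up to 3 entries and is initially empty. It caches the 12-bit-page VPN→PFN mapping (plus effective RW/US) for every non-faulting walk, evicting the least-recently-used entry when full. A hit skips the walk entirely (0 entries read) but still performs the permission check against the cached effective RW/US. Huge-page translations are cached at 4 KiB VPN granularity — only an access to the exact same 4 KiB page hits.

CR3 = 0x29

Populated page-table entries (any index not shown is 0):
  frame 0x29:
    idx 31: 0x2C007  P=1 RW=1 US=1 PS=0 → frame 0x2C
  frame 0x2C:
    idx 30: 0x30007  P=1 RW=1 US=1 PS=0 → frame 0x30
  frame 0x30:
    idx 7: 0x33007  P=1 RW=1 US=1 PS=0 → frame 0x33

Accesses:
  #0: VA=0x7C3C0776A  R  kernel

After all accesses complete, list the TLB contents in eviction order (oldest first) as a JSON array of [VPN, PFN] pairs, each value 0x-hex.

Per-access translation:
#0 VA=0x7C3C0776A (r,kernel):
  lvl0: tbl 0x29, slot 31 ⇒ 0x2C007 (P1/RW1/US1/PS0)
  lvl1: tbl 0x2C, slot 30 ⇒ 0x30007 (P1/RW1/US1/PS0)
  lvl2: tbl 0x30, slot 7 ⇒ 0x33007 (P1/RW1/US1/PS0)
  → PA=0x3376A  (3 entries read)

TLB: [["0x7C3C07", "0x33"]]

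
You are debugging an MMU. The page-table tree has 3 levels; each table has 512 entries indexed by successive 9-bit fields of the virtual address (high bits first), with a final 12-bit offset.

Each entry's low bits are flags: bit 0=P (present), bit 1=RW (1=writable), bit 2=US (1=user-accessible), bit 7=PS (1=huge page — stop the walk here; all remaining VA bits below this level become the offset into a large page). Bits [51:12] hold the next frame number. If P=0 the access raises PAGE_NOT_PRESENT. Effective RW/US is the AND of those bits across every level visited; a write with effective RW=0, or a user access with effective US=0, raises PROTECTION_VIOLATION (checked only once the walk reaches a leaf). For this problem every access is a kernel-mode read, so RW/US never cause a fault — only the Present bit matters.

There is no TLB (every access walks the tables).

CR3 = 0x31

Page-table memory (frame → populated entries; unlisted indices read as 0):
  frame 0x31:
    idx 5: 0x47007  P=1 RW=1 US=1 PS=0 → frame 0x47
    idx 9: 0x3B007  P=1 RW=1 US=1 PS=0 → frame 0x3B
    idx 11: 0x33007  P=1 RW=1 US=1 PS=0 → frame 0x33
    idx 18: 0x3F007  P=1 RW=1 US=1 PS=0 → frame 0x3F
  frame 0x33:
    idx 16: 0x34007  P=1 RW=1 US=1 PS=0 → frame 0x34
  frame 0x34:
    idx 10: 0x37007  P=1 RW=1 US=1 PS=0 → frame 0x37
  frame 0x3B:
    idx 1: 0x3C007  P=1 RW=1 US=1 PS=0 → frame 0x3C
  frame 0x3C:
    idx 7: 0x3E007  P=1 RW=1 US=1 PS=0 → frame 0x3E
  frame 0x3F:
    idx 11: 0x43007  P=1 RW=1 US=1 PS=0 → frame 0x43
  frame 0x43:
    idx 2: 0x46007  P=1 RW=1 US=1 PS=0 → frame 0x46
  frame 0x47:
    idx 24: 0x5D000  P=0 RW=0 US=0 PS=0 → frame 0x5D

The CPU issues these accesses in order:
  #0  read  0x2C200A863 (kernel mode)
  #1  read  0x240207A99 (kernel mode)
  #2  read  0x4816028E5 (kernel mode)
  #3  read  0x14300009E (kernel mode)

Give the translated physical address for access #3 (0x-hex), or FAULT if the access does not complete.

Walk each access:
#0 VA=0x2C200A863 (r,kernel):
  [0] read 0x31 idx=11: raw=0x33007 flags P=1 W=1 U=1 S=0
  [1] read 0x33 idx=16: raw=0x34007 flags P=1 W=1 U=1 S=0
  [2] read 0x34 idx=10: raw=0x37007 flags P=1 W=1 U=1 S=0
  ⇒ phys 0x37863  [3 reads]
#1 VA=0x240207A99 (r,kernel):
  [0] read 0x31 idx=9: raw=0x3B007 flags P=1 W=1 U=1 S=0
  [1] read 0x3B idx=1: raw=0x3C007 flags P=1 W=1 U=1 S=0
  [2] read 0x3C idx=7: raw=0x3E007 flags P=1 W=1 U=1 S=0
  ⇒ phys 0x3EA99  [3 reads]
#2 VA=0x4816028E5 (r,kernel):
  [0] read 0x31 idx=18: raw=0x3F007 flags P=1 W=1 U=1 S=0
  [1] read 0x3F idx=11: raw=0x43007 flags P=1 W=1 U=1 S=0
  [2] read 0x43 idx=2: raw=0x46007 flags P=1 W=1 U=1 S=0
  ⇒ phys 0x468E5  [3 reads]
#3 VA=0x14300009E (r,kernel):
  [0] read 0x31 idx=5: raw=0x47007 flags P=1 W=1 U=1 S=0
  [1] read 0x47 idx=24: raw=0x5D000 flags P=0 W=0 U=0 S=0
  → PAGE_NOT_PRESENT  (2 entries read)

Access #3 PA: FAULT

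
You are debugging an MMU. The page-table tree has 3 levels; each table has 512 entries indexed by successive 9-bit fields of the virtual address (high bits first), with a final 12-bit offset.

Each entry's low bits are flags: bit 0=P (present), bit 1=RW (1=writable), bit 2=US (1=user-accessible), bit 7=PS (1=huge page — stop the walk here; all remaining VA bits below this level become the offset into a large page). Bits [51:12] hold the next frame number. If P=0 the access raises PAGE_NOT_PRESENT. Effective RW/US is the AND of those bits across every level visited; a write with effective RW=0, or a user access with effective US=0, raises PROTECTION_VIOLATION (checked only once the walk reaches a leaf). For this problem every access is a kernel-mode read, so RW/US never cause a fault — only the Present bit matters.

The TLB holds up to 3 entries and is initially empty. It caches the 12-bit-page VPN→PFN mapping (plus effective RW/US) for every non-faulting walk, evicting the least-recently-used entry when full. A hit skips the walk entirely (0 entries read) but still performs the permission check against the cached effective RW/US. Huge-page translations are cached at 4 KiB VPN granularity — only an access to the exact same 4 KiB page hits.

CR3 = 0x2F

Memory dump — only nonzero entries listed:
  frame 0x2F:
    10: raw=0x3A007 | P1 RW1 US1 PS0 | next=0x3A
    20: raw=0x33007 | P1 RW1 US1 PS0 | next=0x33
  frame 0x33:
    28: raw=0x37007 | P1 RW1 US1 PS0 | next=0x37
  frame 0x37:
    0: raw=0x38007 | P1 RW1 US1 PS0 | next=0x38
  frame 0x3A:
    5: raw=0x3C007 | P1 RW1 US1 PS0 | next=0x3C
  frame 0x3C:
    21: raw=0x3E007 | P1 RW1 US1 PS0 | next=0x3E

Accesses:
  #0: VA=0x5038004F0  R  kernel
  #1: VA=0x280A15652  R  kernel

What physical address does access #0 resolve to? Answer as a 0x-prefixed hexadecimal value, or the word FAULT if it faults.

Per-access translation:
#0 VA=0x5038004F0 (r,kernel):
  [0] read 0x2F idx=20: raw=0x33007 flags P=1 W=1 U=1 S=0
  [1] read 0x33 idx=28: raw=0x37007 flags P=1 W=1 U=1 S=0
  [2] read 0x37 idx=0: raw=0x38007 flags P=1 W=1 U=1 S=0
  ⇒ phys 0x384F0  [3 reads]
#1 VA=0x280A15652 (r,kernel):
  [0] read 0x2F idx=10: raw=0x3A007 flags P=1 W=1 U=1 S=0
  [1] read 0x3A idx=5: raw=0x3C007 flags P=1 W=1 U=1 S=0
  [2] read 0x3C idx=21: raw=0x3E007 flags P=1 W=1 U=1 S=0
  ⇒ phys 0x3E652  [3 reads]

Access #0 PA: 0x384F0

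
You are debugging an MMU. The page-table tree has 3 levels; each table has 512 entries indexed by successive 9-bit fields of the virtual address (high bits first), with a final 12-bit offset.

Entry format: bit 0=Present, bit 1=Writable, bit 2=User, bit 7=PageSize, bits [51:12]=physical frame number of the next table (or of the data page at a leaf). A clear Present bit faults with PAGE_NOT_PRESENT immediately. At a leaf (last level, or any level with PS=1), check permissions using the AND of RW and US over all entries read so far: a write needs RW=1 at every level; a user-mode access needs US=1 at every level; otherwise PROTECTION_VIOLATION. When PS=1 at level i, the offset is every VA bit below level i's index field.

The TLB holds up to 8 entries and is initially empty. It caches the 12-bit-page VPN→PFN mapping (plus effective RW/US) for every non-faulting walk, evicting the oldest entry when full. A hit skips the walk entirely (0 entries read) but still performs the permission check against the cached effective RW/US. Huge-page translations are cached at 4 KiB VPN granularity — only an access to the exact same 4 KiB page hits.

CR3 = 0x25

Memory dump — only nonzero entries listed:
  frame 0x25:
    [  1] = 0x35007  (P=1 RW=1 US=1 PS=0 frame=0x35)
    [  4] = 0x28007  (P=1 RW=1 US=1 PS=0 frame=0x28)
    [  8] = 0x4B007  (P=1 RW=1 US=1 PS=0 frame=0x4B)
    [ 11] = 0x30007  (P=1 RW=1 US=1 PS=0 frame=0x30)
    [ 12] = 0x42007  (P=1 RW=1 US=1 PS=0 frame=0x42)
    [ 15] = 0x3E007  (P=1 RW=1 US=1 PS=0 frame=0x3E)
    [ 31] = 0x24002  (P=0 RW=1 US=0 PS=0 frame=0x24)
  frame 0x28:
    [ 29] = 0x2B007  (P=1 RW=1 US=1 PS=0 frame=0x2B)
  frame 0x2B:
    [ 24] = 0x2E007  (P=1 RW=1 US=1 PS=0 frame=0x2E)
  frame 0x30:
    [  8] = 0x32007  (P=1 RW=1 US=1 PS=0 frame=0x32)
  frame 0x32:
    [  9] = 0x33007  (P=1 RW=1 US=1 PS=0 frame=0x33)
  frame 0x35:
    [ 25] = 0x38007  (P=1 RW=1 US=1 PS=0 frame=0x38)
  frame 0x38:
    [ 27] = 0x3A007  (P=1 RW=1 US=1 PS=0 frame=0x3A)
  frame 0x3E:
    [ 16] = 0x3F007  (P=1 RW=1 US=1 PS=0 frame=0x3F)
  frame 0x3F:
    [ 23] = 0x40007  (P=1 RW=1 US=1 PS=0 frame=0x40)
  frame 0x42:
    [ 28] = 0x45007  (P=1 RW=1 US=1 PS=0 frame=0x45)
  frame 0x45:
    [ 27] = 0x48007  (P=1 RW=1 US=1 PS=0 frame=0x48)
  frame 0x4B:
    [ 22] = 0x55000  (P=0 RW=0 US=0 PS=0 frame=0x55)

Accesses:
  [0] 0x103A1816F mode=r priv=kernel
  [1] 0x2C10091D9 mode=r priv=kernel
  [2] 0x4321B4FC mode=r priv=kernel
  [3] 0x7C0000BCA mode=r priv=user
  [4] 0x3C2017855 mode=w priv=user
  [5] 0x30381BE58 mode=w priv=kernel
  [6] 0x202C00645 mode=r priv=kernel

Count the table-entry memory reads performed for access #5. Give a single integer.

Trace:
#0 VA=0x103A1816F (r,kernel):
  L0: frame=0x25 idx=4 entry=0x28007 [P=1 RW=1 US=1 PS=0]
  L1: frame=0x28 idx=29 entry=0x2B007 [P=1 RW=1 US=1 PS=0]
  L2: frame=0x2B idx=24 entry=0x2E007 [P=1 RW=1 US=1 PS=0]
  ⇒ phys 0x2E16F  [3 reads]
#1 VA=0x2C10091D9 (r,kernel):
  L0: frame=0x25 idx=11 entry=0x30007 [P=1 RW=1 US=1 PS=0]
  L1: frame=0x30 idx=8 entry=0x32007 [P=1 RW=1 US=1 PS=0]
  L2: frame=0x32 idx=9 entry=0x33007 [P=1 RW=1 US=1 PS=0]
  ⇒ phys 0x331D9  [3 reads]
#2 VA=0x4321B4FC (r,kernel):
  L0: frame=0x25 idx=1 entry=0x35007 [P=1 RW=1 US=1 PS=0]
  L1: frame=0x35 idx=25 entry=0x38007 [P=1 RW=1 US=1 PS=0]
  L2: frame=0x38 idx=27 entry=0x3A007 [P=1 RW=1 US=1 PS=0]
  ⇒ phys 0x3A4FC  [3 reads]
#3 VA=0x7C0000BCA (r,user):
  L0: frame=0x25 idx=31 entry=0x24002 [P=0 RW=1 US=0 PS=0]
  ⇒ fault: PAGE_NOT_PRESENT  — 1 lookups
#4 VA=0x3C2017855 (w,user):
  L0: frame=0x25 idx=15 entry=0x3E007 [P=1 RW=1 US=1 PS=0]
  L1: frame=0x3E idx=16 entry=0x3F007 [P=1 RW=1 US=1 PS=0]
  L2: frame=0x3F idx=23 entry=0x40007 [P=1 RW=1 US=1 PS=0]
  ⇒ phys 0x40855  [3 reads]
#5 VA=0x30381BE58 (w,kernel):
  L0: frame=0x25 idx=12 entry=0x42007 [P=1 RW=1 US=1 PS=0]
  L1: frame=0x42 idx=28 entry=0x45007 [P=1 RW=1 US=1 PS=0]
  L2: frame=0x45 idx=27 entry=0x48007 [P=1 RW=1 US=1 PS=0]
  ⇒ phys 0x48E58  [3 reads]
#6 VA=0x202C00645 (r,kernel):
  L0: frame=0x25 idx=8 entry=0x4B007 [P=1 RW=1 US=1 PS=0]
  L1: frame=0x4B idx=22 entry=0x55000 [P=0 RW=0 US=0 PS=0]
  ⇒ fault: PAGE_NOT_PRESENT  — 2 lookups

Entries read for #5: 3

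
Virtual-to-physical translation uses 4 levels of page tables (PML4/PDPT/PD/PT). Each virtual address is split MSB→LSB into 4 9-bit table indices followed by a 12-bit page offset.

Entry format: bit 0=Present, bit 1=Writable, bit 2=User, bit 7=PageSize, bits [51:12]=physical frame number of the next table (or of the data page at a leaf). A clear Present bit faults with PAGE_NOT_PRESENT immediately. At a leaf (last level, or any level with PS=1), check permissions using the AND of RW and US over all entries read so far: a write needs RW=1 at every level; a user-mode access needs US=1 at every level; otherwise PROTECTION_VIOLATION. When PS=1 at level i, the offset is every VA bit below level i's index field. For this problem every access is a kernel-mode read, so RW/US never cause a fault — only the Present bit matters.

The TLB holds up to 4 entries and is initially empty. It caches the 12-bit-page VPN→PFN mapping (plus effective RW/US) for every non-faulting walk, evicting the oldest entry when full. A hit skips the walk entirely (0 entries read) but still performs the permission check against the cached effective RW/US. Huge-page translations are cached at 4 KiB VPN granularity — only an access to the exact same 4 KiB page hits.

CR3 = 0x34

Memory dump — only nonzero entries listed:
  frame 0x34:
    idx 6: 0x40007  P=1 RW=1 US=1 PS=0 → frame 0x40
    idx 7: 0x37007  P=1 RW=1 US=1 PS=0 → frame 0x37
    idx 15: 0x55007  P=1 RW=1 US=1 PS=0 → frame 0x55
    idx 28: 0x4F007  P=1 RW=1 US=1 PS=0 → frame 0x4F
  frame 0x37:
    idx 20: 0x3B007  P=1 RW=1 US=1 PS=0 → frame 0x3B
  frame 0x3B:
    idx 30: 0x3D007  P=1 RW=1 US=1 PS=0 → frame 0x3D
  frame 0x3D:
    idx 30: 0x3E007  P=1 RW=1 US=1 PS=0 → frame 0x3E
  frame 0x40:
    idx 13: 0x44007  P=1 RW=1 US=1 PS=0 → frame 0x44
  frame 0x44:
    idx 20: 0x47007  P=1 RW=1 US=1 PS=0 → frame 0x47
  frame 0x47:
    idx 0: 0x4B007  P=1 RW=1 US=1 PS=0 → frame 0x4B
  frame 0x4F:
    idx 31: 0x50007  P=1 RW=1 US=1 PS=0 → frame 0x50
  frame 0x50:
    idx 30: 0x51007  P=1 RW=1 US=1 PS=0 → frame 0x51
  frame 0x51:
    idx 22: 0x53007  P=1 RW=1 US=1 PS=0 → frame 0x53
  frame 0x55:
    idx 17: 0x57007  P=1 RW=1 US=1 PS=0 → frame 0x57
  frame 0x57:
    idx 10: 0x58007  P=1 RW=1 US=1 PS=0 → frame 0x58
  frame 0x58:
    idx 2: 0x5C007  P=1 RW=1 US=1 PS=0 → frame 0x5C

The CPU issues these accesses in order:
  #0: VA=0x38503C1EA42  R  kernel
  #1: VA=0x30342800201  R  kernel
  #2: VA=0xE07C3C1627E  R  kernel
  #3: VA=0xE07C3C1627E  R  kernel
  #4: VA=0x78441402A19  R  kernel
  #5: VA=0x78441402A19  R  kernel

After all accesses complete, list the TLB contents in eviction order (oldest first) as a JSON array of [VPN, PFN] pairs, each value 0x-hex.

Per-access translation:
#0 VA=0x38503C1EA42 (r,kernel):
  L0 @0x34[7] → 0x37007  P=1,RW=1,US=1,PS=0
  L1 @0x37[20] → 0x3B007  P=1,RW=1,US=1,PS=0
  L2 @0x3B[30] → 0x3D007  P=1,RW=1,US=1,PS=0
  L3 @0x3D[30] → 0x3E007  P=1,RW=1,US=1,PS=0
  ✓ 0x3EA42  — 4 lookups
#1 VA=0x30342800201 (r,kernel):
  L0 @0x34[6] → 0x40007  P=1,RW=1,US=1,PS=0
  L1 @0x40[13] → 0x44007  P=1,RW=1,US=1,PS=0
  L2 @0x44[20] → 0x47007  P=1,RW=1,US=1,PS=0
  L3 @0x47[0] → 0x4B007  P=1,RW=1,US=1,PS=0
  ✓ 0x4B201  — 4 lookups
#2 VA=0xE07C3C1627E (r,kernel):
  L0 @0x34[28] → 0x4F007  P=1,RW=1,US=1,PS=0
  L1 @0x4F[31] → 0x50007  P=1,RW=1,US=1,PS=0
  L2 @0x50[30] → 0x51007  P=1,RW=1,US=1,PS=0
  L3 @0x51[22] → 0x53007  P=1,RW=1,US=1,PS=0
  ✓ 0x5327E  — 4 lookups
#3 VA=0xE07C3C1627E (r,kernel):
  TLB hit vpn=0xE07C3C16 → PA=0x5327E
#4 VA=0x78441402A19 (r,kernel):
  L0 @0x34[15] → 0x55007  P=1,RW=1,US=1,PS=0
  L1 @0x55[17] → 0x57007  P=1,RW=1,US=1,PS=0
  L2 @0x57[10] → 0x58007  P=1,RW=1,US=1,PS=0
  L3 @0x58[2] → 0x5C007  P=1,RW=1,US=1,PS=0
  ✓ 0x5CA19  — 4 lookups
#5 VA=0x78441402A19 (r,kernel):
  TLB hit vpn=0x78441402 → PA=0x5CA19

TLB: [["0x38503C1E", "0x3E"], ["0x30342800", "0x4B"], ["0xE07C3C16", "0x53"], ["0x78441402", "0x5C"]]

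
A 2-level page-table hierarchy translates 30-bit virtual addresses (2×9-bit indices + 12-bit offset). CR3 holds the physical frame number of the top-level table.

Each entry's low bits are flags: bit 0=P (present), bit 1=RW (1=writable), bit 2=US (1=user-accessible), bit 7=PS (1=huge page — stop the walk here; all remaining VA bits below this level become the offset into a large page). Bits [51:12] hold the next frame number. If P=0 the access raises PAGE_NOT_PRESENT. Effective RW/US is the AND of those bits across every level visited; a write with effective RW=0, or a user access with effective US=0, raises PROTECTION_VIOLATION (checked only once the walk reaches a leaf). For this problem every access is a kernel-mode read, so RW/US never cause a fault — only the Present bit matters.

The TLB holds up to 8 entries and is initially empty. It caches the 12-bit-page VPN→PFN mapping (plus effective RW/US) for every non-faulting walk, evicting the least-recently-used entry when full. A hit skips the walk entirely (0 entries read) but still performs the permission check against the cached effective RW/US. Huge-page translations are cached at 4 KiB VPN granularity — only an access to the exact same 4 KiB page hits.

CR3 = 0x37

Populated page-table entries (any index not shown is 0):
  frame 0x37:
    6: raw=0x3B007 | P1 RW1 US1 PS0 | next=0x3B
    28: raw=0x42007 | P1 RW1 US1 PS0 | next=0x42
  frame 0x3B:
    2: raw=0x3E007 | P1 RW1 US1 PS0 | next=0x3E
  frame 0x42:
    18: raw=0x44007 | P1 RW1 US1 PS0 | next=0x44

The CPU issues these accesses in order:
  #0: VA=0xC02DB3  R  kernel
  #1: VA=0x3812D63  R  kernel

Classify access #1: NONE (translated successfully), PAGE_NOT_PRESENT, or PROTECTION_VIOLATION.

Walk each access:
#0 VA=0xC02DB3 (r,kernel):
  L0 @0x37[6] → 0x3B007  P=1,RW=1,US=1,PS=0
  L1 @0x3B[2] → 0x3E007  P=1,RW=1,US=1,PS=0
  → PA=0x3EDB3  (2 entries read)
#1 VA=0x3812D63 (r,kernel):
  L0 @0x37[28] → 0x42007  P=1,RW=1,US=1,PS=0
  L1 @0x42[18] → 0x44007  P=1,RW=1,US=1,PS=0
  → PA=0x44D63  (2 entries read)

Access #1 fault: NONE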